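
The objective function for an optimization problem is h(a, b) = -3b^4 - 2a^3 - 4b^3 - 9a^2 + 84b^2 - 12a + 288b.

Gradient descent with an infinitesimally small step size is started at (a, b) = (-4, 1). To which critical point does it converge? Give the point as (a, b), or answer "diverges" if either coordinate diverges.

(-2, -2)

h is separable, so gradient descent decouples: a follows -∂h/∂a, b follows -∂h/∂b.
∂h/∂a = -6(a + 1)(a + 2); at a=-4 this is -36, so a increases.
∂h/∂b = -12(b - 4)(b + 2)(b + 3); at b=1 this is 432, so b decreases.
a converges to its nearest critical value -2 (a local min of the a-part); b converges to -2. The iterate converges to (-2, -2).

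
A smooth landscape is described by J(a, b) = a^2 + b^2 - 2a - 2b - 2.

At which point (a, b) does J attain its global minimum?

(1, 1)

J(a,b) separates as P(a) + Q(b) − 2, so its minimum is min P + min Q − 2.
P'(a) = 2a - 2 vanishes at a ∈ {1}; Q'(b) = 2b - 2 vanishes at b ∈ {1}.
Local minima of P (where P''>0): P(1)=-1. Local minima of Q: Q(1)=-1.
So the global minimum of J is P(1) + Q(1) − 2 = -1 − 1 − 2 = -4, attained at (1, 1).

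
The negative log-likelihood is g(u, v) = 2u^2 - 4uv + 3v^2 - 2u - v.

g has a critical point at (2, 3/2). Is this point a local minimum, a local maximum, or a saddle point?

local minimum

The Hessian of g is constant: H = [[4, -4], [-4, 6]].
det(H) = 4·6 − (-4)² = 8.
det(H) > 0 and tr(H) = 10 > 0, so H is positive definite and the point is a local minimum.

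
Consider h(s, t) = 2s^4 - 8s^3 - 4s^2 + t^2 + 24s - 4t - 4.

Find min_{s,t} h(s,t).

h(s,t) separates as P(s) + Q(t) − 4, so its minimum is min P + min Q − 4.
P'(s) = 8(s - 3)(s - 1)(s + 1) vanishes at s ∈ {-1, 1, 3}; Q'(t) = 2(t - 2) vanishes at t ∈ {2}.
Local minima of P (where P''>0): P(-1)=-18, P(3)=-18. Local minima of Q: Q(2)=-4.
So the global minimum of h is P(-1) + Q(2) − 4 = -18 − 4 − 4 = -26, attained at (-1, 2).

-26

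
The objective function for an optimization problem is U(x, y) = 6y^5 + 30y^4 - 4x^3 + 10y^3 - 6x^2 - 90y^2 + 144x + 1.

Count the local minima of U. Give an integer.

U separates as a function of x plus a function of y, so ∇U=0 decouples.
∂U/∂x = -12(x - 3)(x + 4) = 0 at x ∈ {-4, 3}; ∂U/∂y = 30y(y - 1)(y + 2)(y + 3) = 0 at y ∈ {-3, -2, 0, 1}.
The Hessian is diagonal: diag(U_xx, U_yy). Second derivatives: U_xx(-4)=84, U_xx(3)=-84; U_yy(-3)=-360, U_yy(-2)=180, U_yy(0)=-180, U_yy(1)=360.
Local minima occur where both diagonal entries positive: (-4, -2), (-4, 1). Count: 2.

2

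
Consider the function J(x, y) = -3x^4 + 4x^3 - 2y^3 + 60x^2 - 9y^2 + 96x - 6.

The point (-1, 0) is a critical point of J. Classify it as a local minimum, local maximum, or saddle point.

saddle point

The mixed partial ∂²J/∂x∂y is 0, so the Hessian at any point is diag(J_xx, J_yy) = diag(12(-3x^2 + 2x + 10), -6(2y + 3)).
At (-1, 0): H = diag(60, -18).
The eigenvalues have opposite signs, so H is indefinite: a saddle point.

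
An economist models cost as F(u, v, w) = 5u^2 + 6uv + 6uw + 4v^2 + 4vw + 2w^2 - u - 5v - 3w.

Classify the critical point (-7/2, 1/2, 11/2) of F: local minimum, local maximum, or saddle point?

The Hessian is constant: H = [[10, 6, 6], [6, 8, 4], [6, 4, 4]].
Leading principal minors: Δ₁ = 10, Δ₂ = 44, Δ₃ = 16.
All leading minors are positive, so H is positive definite: a local minimum.

local minimum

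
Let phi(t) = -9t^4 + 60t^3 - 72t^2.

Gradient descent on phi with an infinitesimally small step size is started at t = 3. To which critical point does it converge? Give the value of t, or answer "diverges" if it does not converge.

1

phi'(t) = -36t(t - 4)(t - 1), so phi'(3) = 216.
Gradient descent moves in the -phi' direction, i.e. t is decreasing.
The nearest critical point in that direction is t = 1, where phi'' = 108 > 0 (a local minimum). The iterate converges there.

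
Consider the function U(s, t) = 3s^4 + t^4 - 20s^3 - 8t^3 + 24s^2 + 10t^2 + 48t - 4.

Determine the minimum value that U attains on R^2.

-161

U(s,t) separates as P(s) + Q(t) − 4, so its minimum is min P + min Q − 4.
P'(s) = 12s(s - 4)(s - 1) vanishes at s ∈ {0, 1, 4}; Q'(t) = 4(t - 4)(t - 3)(t + 1) vanishes at t ∈ {-1, 3, 4}.
Local minima of P (where P''>0): P(0)=0, P(4)=-128. Local minima of Q: Q(-1)=-29, Q(4)=96.
So the global minimum of U is P(4) + Q(-1) − 4 = -128 − 29 − 4 = -161, attained at (4, -1).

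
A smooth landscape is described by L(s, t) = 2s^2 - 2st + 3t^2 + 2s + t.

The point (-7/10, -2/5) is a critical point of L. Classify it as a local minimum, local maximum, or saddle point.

The Hessian of L is constant: H = [[4, -2], [-2, 6]].
det(H) = 4·6 − (-2)² = 20.
det(H) > 0 and tr(H) = 10 > 0, so H is positive definite and the point is a local minimum.

local minimum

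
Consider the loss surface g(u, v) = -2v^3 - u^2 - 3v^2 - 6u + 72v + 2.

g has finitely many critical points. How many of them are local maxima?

1

g separates as a function of u plus a function of v, so ∇g=0 decouples.
∂g/∂u = -2(u + 3) = 0 at u ∈ {-3}; ∂g/∂v = -6(v - 3)(v + 4) = 0 at v ∈ {-4, 3}.
The Hessian is diagonal: diag(g_uu, g_vv). Second derivatives: g_uu(-3)=-2; g_vv(-4)=42, g_vv(3)=-42.
Local maxima occur where both diagonal entries negative: (-3, 3). Count: 1.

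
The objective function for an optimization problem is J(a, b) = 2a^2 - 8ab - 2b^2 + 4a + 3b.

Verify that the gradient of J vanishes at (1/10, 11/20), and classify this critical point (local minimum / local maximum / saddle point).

saddle point

∇J = (4a - 8b + 4, -8a - 4b + 3); substituting (1/10, 11/20) gives ∇J = (0, 0), so (1/10, 11/20) is indeed a critical point.
The Hessian of J is constant: H = [[4, -8], [-8, -4]].
det(H) = 4·(-4) − (-8)² = -80.
Since det(H) < 0, H is indefinite and the critical point is a saddle point.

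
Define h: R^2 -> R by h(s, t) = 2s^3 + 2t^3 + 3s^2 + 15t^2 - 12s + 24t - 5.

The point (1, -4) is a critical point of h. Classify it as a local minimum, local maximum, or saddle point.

saddle point

The mixed partial ∂²h/∂s∂t is 0, so the Hessian at any point is diag(h_ss, h_tt) = diag(6(2s + 1), 6(2t + 5)).
At (1, -4): H = diag(18, -18).
The eigenvalues have opposite signs, so H is indefinite: a saddle point.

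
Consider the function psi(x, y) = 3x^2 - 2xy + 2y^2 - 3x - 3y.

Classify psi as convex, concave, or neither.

psi is quadratic, so its Hessian is the constant matrix H = [[6, -2], [-2, 4]].
det(H) = 20, tr(H) = 10.
det(H) > 0 and tr(H) > 0, so H is positive definite everywhere: convex.

convex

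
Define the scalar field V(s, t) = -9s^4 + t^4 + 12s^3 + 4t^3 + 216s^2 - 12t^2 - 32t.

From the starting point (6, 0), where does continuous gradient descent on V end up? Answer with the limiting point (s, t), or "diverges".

diverges

V is separable, so gradient descent decouples: s follows -∂V/∂s, t follows -∂V/∂t.
∂V/∂s = -36s(s - 4)(s + 3); at s=6 this is -3888, so s increases.
∂V/∂t = 4(t - 2)(t + 1)(t + 4); at t=0 this is -32, so t increases.
The s-coordinate has no critical point in that direction and runs off to infinity.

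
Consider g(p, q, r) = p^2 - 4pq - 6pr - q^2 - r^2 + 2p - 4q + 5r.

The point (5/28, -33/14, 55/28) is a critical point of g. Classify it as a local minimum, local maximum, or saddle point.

saddle point

The Hessian is constant: H = [[2, -4, -6], [-4, -2, 0], [-6, 0, -2]].
Leading principal minors: Δ₁ = 2, Δ₂ = -20, Δ₃ = 112.
The minors fit neither the all-positive nor the alternating-sign pattern, so H is indefinite: a saddle point.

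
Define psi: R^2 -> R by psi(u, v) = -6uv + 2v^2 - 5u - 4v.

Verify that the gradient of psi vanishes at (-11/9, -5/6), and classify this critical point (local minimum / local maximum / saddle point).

∇psi = (-6v - 5, -6u + 4v - 4); substituting (-11/9, -5/6) gives ∇psi = (0, 0), so (-11/9, -5/6) is indeed a critical point.
The Hessian of psi is constant: H = [[0, -6], [-6, 4]].
det(H) = 0·4 − (-6)² = -36.
Since det(H) < 0, H is indefinite and the critical point is a saddle point.

saddle point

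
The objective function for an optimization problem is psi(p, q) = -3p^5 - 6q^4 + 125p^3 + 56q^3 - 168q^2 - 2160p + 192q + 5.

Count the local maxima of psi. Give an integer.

psi separates as a function of p plus a function of q, so ∇psi=0 decouples.
∂psi/∂p = -15(p - 4)(p - 3)(p + 3)(p + 4) = 0 at p ∈ {-4, -3, 3, 4}; ∂psi/∂q = -24(q - 4)(q - 2)(q - 1) = 0 at q ∈ {1, 2, 4}.
The Hessian is diagonal: diag(psi_pp, psi_qq). Second derivatives: psi_pp(-4)=840, psi_pp(-3)=-630, psi_pp(3)=630, psi_pp(4)=-840; psi_qq(1)=-72, psi_qq(2)=48, psi_qq(4)=-144.
Local maxima occur where both diagonal entries negative: (-3, 1), (-3, 4), (4, 1), (4, 4). Count: 4.

4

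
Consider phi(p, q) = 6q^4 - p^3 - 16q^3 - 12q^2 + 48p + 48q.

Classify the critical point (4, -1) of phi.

saddle point

The mixed partial ∂²phi/∂p∂q is 0, so the Hessian at any point is diag(phi_pp, phi_qq) = diag(-6p, 24(3q^2 - 4q - 1)).
At (4, -1): H = diag(-24, 144).
The eigenvalues have opposite signs, so H is indefinite: a saddle point.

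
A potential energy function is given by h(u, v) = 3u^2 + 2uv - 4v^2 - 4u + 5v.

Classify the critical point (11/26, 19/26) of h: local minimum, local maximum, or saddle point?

saddle point

The Hessian of h is constant: H = [[6, 2], [2, -8]].
det(H) = 6·(-8) − 2² = -52.
Since det(H) < 0, H is indefinite and the critical point is a saddle point.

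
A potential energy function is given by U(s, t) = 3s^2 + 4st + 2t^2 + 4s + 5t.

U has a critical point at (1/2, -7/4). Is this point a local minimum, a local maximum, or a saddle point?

local minimum

The Hessian of U is constant: H = [[6, 4], [4, 4]].
det(H) = 6·4 − 4² = 8.
det(H) > 0 and tr(H) = 10 > 0, so H is positive definite and the point is a local minimum.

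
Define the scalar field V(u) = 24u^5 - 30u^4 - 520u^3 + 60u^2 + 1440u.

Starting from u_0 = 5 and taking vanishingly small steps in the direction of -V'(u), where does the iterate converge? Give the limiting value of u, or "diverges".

V'(u) = 120(u - 4)(u - 1)(u + 1)(u + 3), so V'(5) = 23040.
Gradient descent moves in the -V' direction, i.e. u is decreasing.
The nearest critical point in that direction is u = 4, where V'' = 12600 > 0 (a local minimum). The iterate converges there.

4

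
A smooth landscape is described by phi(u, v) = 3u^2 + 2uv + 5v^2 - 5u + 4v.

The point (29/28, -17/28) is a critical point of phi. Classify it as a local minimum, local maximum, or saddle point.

local minimum

The Hessian of phi is constant: H = [[6, 2], [2, 10]].
det(H) = 6·10 − 2² = 56.
det(H) > 0 and tr(H) = 16 > 0, so H is positive definite and the point is a local minimum.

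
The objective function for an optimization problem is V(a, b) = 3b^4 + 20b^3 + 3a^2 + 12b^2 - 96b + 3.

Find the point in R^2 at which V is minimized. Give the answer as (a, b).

V(a,b) separates as P(a) + Q(b) + 3, so its minimum is min P + min Q + 3.
P'(a) = 6a vanishes at a ∈ {0}; Q'(b) = 12(b - 1)(b + 2)(b + 4) vanishes at b ∈ {-4, -2, 1}.
Local minima of P (where P''>0): P(0)=0. Local minima of Q: Q(-4)=64, Q(1)=-61.
So the global minimum of V is P(0) + Q(1) + 3 = 0 − 61 + 3 = -58, attained at (0, 1).

(0, 1)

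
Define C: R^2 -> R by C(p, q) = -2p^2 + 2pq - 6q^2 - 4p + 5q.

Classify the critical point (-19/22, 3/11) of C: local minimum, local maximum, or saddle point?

local maximum

The Hessian of C is constant: H = [[-4, 2], [2, -12]].
det(H) = (-4)·(-12) − 2² = 44.
det(H) > 0 and tr(H) = -16 < 0, so H is negative definite and the point is a local maximum.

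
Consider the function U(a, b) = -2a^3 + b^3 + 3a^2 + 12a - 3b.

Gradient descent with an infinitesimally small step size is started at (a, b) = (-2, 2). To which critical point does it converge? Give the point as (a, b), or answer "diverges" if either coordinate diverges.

U is separable, so gradient descent decouples: a follows -∂U/∂a, b follows -∂U/∂b.
∂U/∂a = -6(a - 2)(a + 1); at a=-2 this is -24, so a increases.
∂U/∂b = 3(b - 1)(b + 1); at b=2 this is 9, so b decreases.
a converges to its nearest critical value -1 (a local min of the a-part); b converges to 1. The iterate converges to (-1, 1).

(-1, 1)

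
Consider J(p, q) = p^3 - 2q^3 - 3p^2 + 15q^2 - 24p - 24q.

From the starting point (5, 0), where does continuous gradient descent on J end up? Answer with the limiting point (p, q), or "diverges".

(4, 1)

J is separable, so gradient descent decouples: p follows -∂J/∂p, q follows -∂J/∂q.
∂J/∂p = 3(p - 4)(p + 2); at p=5 this is 21, so p decreases.
∂J/∂q = -6(q - 4)(q - 1); at q=0 this is -24, so q increases.
p converges to its nearest critical value 4 (a local min of the p-part); q converges to 1. The iterate converges to (4, 1).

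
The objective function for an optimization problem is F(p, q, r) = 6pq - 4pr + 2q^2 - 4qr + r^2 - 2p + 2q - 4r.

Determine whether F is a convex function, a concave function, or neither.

neither

F is quadratic, so its Hessian is the constant matrix H = [[0, 6, -4], [6, 4, -4], [-4, -4, 2]].
Leading principal minors: 0, -36, 56.
Neither pattern holds ⇒ H is indefinite ⇒ neither convex nor concave.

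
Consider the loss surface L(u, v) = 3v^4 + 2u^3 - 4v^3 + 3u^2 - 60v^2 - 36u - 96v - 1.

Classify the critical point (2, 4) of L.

local minimum

The mixed partial ∂²L/∂u∂v is 0, so the Hessian at any point is diag(L_uu, L_vv) = diag(6(2u + 1), 12(3v^2 - 2v - 10)).
At (2, 4): H = diag(30, 360).
Both eigenvalues are positive, so H is positive definite: a local minimum.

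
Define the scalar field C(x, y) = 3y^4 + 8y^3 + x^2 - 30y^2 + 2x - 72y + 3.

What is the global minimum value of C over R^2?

-150

C(x,y) separates as P(x) + Q(y) + 3, so its minimum is min P + min Q + 3.
P'(x) = 2x + 2 vanishes at x ∈ {-1}; Q'(y) = 12(y - 2)(y + 1)(y + 3) vanishes at y ∈ {-3, -1, 2}.
Local minima of P (where P''>0): P(-1)=-1. Local minima of Q: Q(-3)=-27, Q(2)=-152.
So the global minimum of C is P(-1) + Q(2) + 3 = -1 − 152 + 3 = -150, attained at (-1, 2).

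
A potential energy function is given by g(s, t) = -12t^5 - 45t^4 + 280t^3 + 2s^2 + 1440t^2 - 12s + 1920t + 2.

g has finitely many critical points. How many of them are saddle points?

g separates as a function of s plus a function of t, so ∇g=0 decouples.
∂g/∂s = 4(s - 3) = 0 at s ∈ {3}; ∂g/∂t = -60(t - 4)(t + 1)(t + 2)(t + 4) = 0 at t ∈ {-4, -2, -1, 4}.
The Hessian is diagonal: diag(g_ss, g_tt). Second derivatives: g_ss(3)=4; g_tt(-4)=2880, g_tt(-2)=-720, g_tt(-1)=900, g_tt(4)=-14400.
Saddle points occur where the two diagonal entries have opposite signs: (3, -2), (3, 4). Count: 2.

2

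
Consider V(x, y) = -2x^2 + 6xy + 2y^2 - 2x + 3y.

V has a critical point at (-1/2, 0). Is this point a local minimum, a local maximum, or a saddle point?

The Hessian of V is constant: H = [[-4, 6], [6, 4]].
det(H) = (-4)·4 − 6² = -52.
Since det(H) < 0, H is indefinite and the critical point is a saddle point.

saddle point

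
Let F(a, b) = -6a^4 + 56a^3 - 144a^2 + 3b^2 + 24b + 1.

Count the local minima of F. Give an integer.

1

F separates as a function of a plus a function of b, so ∇F=0 decouples.
∂F/∂a = -24a(a - 4)(a - 3) = 0 at a ∈ {0, 3, 4}; ∂F/∂b = 6(b + 4) = 0 at b ∈ {-4}.
The Hessian is diagonal: diag(F_aa, F_bb). Second derivatives: F_aa(0)=-288, F_aa(3)=72, F_aa(4)=-96; F_bb(-4)=6.
Local minima occur where both diagonal entries positive: (3, -4). Count: 1.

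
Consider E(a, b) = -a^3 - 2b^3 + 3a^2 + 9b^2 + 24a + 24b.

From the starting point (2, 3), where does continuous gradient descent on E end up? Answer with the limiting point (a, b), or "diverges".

(-2, -1)

E is separable, so gradient descent decouples: a follows -∂E/∂a, b follows -∂E/∂b.
∂E/∂a = -3(a - 4)(a + 2); at a=2 this is 24, so a decreases.
∂E/∂b = -6(b - 4)(b + 1); at b=3 this is 24, so b decreases.
a converges to its nearest critical value -2 (a local min of the a-part); b converges to -1. The iterate converges to (-2, -1).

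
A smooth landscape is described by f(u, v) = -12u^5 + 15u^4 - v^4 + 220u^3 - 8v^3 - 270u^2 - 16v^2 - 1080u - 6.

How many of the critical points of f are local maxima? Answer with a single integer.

4

f separates as a function of u plus a function of v, so ∇f=0 decouples.
∂f/∂u = -60(u - 3)(u - 2)(u + 1)(u + 3) = 0 at u ∈ {-3, -1, 2, 3}; ∂f/∂v = -4v(v + 2)(v + 4) = 0 at v ∈ {-4, -2, 0}.
The Hessian is diagonal: diag(f_uu, f_vv). Second derivatives: f_uu(-3)=3600, f_uu(-1)=-1440, f_uu(2)=900, f_uu(3)=-1440; f_vv(-4)=-32, f_vv(-2)=16, f_vv(0)=-32.
Local maxima occur where both diagonal entries negative: (-1, -4), (-1, 0), (3, -4), (3, 0). Count: 4.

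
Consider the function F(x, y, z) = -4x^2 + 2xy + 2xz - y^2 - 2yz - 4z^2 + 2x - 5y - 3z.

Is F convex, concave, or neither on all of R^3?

concave

F is quadratic, so its Hessian is the constant matrix H = [[-8, 2, 2], [2, -2, -2], [2, -2, -8]].
Leading principal minors: -8, 12, -72.
Signs alternate −, +, − ⇒ H ≺ 0 ⇒ concave.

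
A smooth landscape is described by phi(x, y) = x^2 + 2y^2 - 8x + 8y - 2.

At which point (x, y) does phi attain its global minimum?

phi(x,y) separates as P(x) + Q(y) − 2, so its minimum is min P + min Q − 2.
P'(x) = 2x - 8 vanishes at x ∈ {4}; Q'(y) = 4y + 8 vanishes at y ∈ {-2}.
Local minima of P (where P''>0): P(4)=-16. Local minima of Q: Q(-2)=-8.
So the global minimum of phi is P(4) + Q(-2) − 2 = -16 − 8 − 2 = -26, attained at (4, -2).

(4, -2)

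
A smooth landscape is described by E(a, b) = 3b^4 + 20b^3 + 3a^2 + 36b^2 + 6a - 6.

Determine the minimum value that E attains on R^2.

E(a,b) separates as P(a) + Q(b) − 6, so its minimum is min P + min Q − 6.
P'(a) = 6a + 6 vanishes at a ∈ {-1}; Q'(b) = 12b(b + 2)(b + 3) vanishes at b ∈ {-3, -2, 0}.
Local minima of P (where P''>0): P(-1)=-3. Local minima of Q: Q(-3)=27, Q(0)=0.
So the global minimum of E is P(-1) + Q(0) − 6 = -3 + 0 − 6 = -9, attained at (-1, 0).

-9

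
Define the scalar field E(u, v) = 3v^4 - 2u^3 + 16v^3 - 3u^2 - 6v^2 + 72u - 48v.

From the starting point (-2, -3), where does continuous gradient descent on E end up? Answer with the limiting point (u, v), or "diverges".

(-4, -4)

E is separable, so gradient descent decouples: u follows -∂E/∂u, v follows -∂E/∂v.
∂E/∂u = -6(u - 3)(u + 4); at u=-2 this is 60, so u decreases.
∂E/∂v = 12(v - 1)(v + 1)(v + 4); at v=-3 this is 96, so v decreases.
u converges to its nearest critical value -4 (a local min of the u-part); v converges to -4. The iterate converges to (-4, -4).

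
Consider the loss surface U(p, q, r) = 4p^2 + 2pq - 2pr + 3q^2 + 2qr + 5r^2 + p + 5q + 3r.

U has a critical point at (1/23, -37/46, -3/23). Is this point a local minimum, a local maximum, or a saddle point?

local minimum

The Hessian is constant: H = [[8, 2, -2], [2, 6, 2], [-2, 2, 10]].
Leading principal minors: Δ₁ = 8, Δ₂ = 44, Δ₃ = 368.
All leading minors are positive, so H is positive definite: a local minimum.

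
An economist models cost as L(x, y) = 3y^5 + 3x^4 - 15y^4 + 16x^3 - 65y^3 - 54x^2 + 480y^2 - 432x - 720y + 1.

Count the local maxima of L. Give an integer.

L separates as a function of x plus a function of y, so ∇L=0 decouples.
∂L/∂x = 12(x - 3)(x + 3)(x + 4) = 0 at x ∈ {-4, -3, 3}; ∂L/∂y = 15(y - 4)(y - 3)(y - 1)(y + 4) = 0 at y ∈ {-4, 1, 3, 4}.
The Hessian is diagonal: diag(L_xx, L_yy). Second derivatives: L_xx(-4)=84, L_xx(-3)=-72, L_xx(3)=504; L_yy(-4)=-4200, L_yy(1)=450, L_yy(3)=-210, L_yy(4)=360.
Local maxima occur where both diagonal entries negative: (-3, -4), (-3, 3). Count: 2.

2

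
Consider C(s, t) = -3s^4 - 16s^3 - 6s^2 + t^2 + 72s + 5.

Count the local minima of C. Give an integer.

C separates as a function of s plus a function of t, so ∇C=0 decouples.
∂C/∂s = -12(s - 1)(s + 2)(s + 3) = 0 at s ∈ {-3, -2, 1}; ∂C/∂t = 2t = 0 at t ∈ {0}.
The Hessian is diagonal: diag(C_ss, C_tt). Second derivatives: C_ss(-3)=-48, C_ss(-2)=36, C_ss(1)=-144; C_tt(0)=2.
Local minima occur where both diagonal entries positive: (-2, 0). Count: 1.

1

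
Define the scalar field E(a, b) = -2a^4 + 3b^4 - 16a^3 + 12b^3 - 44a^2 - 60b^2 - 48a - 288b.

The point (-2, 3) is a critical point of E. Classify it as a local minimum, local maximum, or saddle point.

local minimum

The mixed partial ∂²E/∂a∂b is 0, so the Hessian at any point is diag(E_aa, E_bb) = diag(-8(3a^2 + 12a + 11), 12(3b^2 + 6b - 10)).
At (-2, 3): H = diag(8, 420).
Both eigenvalues are positive, so H is positive definite: a local minimum.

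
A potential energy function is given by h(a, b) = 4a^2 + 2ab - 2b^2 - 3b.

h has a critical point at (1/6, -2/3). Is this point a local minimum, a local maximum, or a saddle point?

saddle point

The Hessian of h is constant: H = [[8, 2], [2, -4]].
det(H) = 8·(-4) − 2² = -36.
Since det(H) < 0, H is indefinite and the critical point is a saddle point.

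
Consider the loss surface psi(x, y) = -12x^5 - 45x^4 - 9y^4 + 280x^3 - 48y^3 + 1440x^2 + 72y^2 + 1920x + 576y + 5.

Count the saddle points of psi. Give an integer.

6

psi separates as a function of x plus a function of y, so ∇psi=0 decouples.
∂psi/∂x = -60(x - 4)(x + 1)(x + 2)(x + 4) = 0 at x ∈ {-4, -2, -1, 4}; ∂psi/∂y = -36(y - 2)(y + 2)(y + 4) = 0 at y ∈ {-4, -2, 2}.
The Hessian is diagonal: diag(psi_xx, psi_yy). Second derivatives: psi_xx(-4)=2880, psi_xx(-2)=-720, psi_xx(-1)=900, psi_xx(4)=-14400; psi_yy(-4)=-432, psi_yy(-2)=288, psi_yy(2)=-864.
Saddle points occur where the two diagonal entries have opposite signs: (-4, -4), (-4, 2), (-2, -2), (-1, -4), (-1, 2), (4, -2). Count: 6.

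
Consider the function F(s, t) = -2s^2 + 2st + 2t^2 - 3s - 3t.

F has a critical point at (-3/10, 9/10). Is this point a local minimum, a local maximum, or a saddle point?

The Hessian of F is constant: H = [[-4, 2], [2, 4]].
det(H) = (-4)·4 − 2² = -20.
Since det(H) < 0, H is indefinite and the critical point is a saddle point.

saddle point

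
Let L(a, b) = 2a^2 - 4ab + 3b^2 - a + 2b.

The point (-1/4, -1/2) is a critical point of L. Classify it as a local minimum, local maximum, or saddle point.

The Hessian of L is constant: H = [[4, -4], [-4, 6]].
det(H) = 4·6 − (-4)² = 8.
det(H) > 0 and tr(H) = 10 > 0, so H is positive definite and the point is a local minimum.

local minimum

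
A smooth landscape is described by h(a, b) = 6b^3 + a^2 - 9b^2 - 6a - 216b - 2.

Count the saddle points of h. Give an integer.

h separates as a function of a plus a function of b, so ∇h=0 decouples.
∂h/∂a = 2(a - 3) = 0 at a ∈ {3}; ∂h/∂b = 18(b - 4)(b + 3) = 0 at b ∈ {-3, 4}.
The Hessian is diagonal: diag(h_aa, h_bb). Second derivatives: h_aa(3)=2; h_bb(-3)=-126, h_bb(4)=126.
Saddle points occur where the two diagonal entries have opposite signs: (3, -3). Count: 1.

1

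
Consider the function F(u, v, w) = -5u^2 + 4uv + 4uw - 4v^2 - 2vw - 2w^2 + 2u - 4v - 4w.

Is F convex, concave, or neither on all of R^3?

concave

F is quadratic, so its Hessian is the constant matrix H = [[-10, 4, 4], [4, -8, -2], [4, -2, -4]].
Leading principal minors: -10, 64, -152.
Signs alternate −, +, − ⇒ H ≺ 0 ⇒ concave.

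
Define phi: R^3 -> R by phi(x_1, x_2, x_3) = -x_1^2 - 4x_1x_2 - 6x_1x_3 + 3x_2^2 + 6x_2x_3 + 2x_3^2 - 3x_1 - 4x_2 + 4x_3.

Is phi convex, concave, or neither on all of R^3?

phi is quadratic, so its Hessian is the constant matrix H = [[-2, -4, -6], [-4, 6, 6], [-6, 6, 4]].
Leading principal minors: -2, -28, 32.
Neither pattern holds ⇒ H is indefinite ⇒ neither convex nor concave.

neither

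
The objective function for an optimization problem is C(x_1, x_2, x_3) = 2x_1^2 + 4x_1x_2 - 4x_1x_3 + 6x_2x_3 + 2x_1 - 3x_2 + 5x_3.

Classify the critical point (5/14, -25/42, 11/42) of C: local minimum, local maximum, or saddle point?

The Hessian is constant: H = [[4, 4, -4], [4, 0, 6], [-4, 6, 0]].
Leading principal minors: Δ₁ = 4, Δ₂ = -16, Δ₃ = -336.
The minors fit neither the all-positive nor the alternating-sign pattern, so H is indefinite: a saddle point.

saddle point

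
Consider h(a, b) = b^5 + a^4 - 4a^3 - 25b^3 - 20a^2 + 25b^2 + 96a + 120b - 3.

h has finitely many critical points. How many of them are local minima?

h separates as a function of a plus a function of b, so ∇h=0 decouples.
∂h/∂a = 4(a - 4)(a - 2)(a + 3) = 0 at a ∈ {-3, 2, 4}; ∂h/∂b = 5(b - 3)(b - 2)(b + 1)(b + 4) = 0 at b ∈ {-4, -1, 2, 3}.
The Hessian is diagonal: diag(h_aa, h_bb). Second derivatives: h_aa(-3)=140, h_aa(2)=-40, h_aa(4)=56; h_bb(-4)=-630, h_bb(-1)=180, h_bb(2)=-90, h_bb(3)=140.
Local minima occur where both diagonal entries positive: (-3, -1), (-3, 3), (4, -1), (4, 3). Count: 4.

4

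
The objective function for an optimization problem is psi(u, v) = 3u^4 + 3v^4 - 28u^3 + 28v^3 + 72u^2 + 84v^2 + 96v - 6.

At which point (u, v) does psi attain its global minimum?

psi(u,v) separates as P(u) + Q(v) − 6, so its minimum is min P + min Q − 6.
P'(u) = 12u(u - 4)(u - 3) vanishes at u ∈ {0, 3, 4}; Q'(v) = 12(v + 1)(v + 2)(v + 4) vanishes at v ∈ {-4, -2, -1}.
Local minima of P (where P''>0): P(0)=0, P(4)=128. Local minima of Q: Q(-4)=-64, Q(-1)=-37.
So the global minimum of psi is P(0) + Q(-4) − 6 = 0 − 64 − 6 = -70, attained at (0, -4).

(0, -4)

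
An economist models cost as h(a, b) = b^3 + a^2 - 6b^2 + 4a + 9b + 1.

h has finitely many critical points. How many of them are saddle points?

h separates as a function of a plus a function of b, so ∇h=0 decouples.
∂h/∂a = 2(a + 2) = 0 at a ∈ {-2}; ∂h/∂b = 3(b - 3)(b - 1) = 0 at b ∈ {1, 3}.
The Hessian is diagonal: diag(h_aa, h_bb). Second derivatives: h_aa(-2)=2; h_bb(1)=-6, h_bb(3)=6.
Saddle points occur where the two diagonal entries have opposite signs: (-2, 1). Count: 1.

1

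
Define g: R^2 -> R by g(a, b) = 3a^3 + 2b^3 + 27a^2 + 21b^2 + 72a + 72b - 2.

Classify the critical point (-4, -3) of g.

saddle point

The mixed partial ∂²g/∂a∂b is 0, so the Hessian at any point is diag(g_aa, g_bb) = diag(18(a + 3), 6(2b + 7)).
At (-4, -3): H = diag(-18, 6).
The eigenvalues have opposite signs, so H is indefinite: a saddle point.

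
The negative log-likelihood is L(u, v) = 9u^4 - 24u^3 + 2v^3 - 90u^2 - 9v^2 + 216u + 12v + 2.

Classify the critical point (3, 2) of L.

The mixed partial ∂²L/∂u∂v is 0, so the Hessian at any point is diag(L_uu, L_vv) = diag(36(3u^2 - 4u - 5), 6(2v - 3)).
At (3, 2): H = diag(360, 6).
Both eigenvalues are positive, so H is positive definite: a local minimum.

local minimum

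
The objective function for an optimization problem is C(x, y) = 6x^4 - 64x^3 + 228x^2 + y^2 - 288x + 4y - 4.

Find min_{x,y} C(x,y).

C(x,y) separates as P(x) + Q(y) − 4, so its minimum is min P + min Q − 4.
P'(x) = 24(x - 4)(x - 3)(x - 1) vanishes at x ∈ {1, 3, 4}; Q'(y) = 2y + 4 vanishes at y ∈ {-2}.
Local minima of P (where P''>0): P(1)=-118, P(4)=-64. Local minima of Q: Q(-2)=-4.
So the global minimum of C is P(1) + Q(-2) − 4 = -118 − 4 − 4 = -126, attained at (1, -2).

-126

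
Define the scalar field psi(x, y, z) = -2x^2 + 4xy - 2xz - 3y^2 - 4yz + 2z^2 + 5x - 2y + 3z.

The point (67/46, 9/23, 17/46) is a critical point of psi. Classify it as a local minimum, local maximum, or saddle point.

The Hessian is constant: H = [[-4, 4, -2], [4, -6, -4], [-2, -4, 4]].
Leading principal minors: Δ₁ = -4, Δ₂ = 8, Δ₃ = 184.
The minors fit neither the all-positive nor the alternating-sign pattern, so H is indefinite: a saddle point.

saddle point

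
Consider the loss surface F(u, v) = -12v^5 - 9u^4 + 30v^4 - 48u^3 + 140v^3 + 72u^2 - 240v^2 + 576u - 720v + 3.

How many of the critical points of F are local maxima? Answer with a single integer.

4

F separates as a function of u plus a function of v, so ∇F=0 decouples.
∂F/∂u = -36(u - 2)(u + 2)(u + 4) = 0 at u ∈ {-4, -2, 2}; ∂F/∂v = -60(v - 3)(v - 2)(v + 1)(v + 2) = 0 at v ∈ {-2, -1, 2, 3}.
The Hessian is diagonal: diag(F_uu, F_vv). Second derivatives: F_uu(-4)=-432, F_uu(-2)=288, F_uu(2)=-864; F_vv(-2)=1200, F_vv(-1)=-720, F_vv(2)=720, F_vv(3)=-1200.
Local maxima occur where both diagonal entries negative: (-4, -1), (-4, 3), (2, -1), (2, 3). Count: 4.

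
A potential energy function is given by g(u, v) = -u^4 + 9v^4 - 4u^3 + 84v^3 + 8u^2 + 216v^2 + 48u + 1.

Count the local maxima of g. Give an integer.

g separates as a function of u plus a function of v, so ∇g=0 decouples.
∂g/∂u = -4(u - 2)(u + 2)(u + 3) = 0 at u ∈ {-3, -2, 2}; ∂g/∂v = 36v(v + 3)(v + 4) = 0 at v ∈ {-4, -3, 0}.
The Hessian is diagonal: diag(g_uu, g_vv). Second derivatives: g_uu(-3)=-20, g_uu(-2)=16, g_uu(2)=-80; g_vv(-4)=144, g_vv(-3)=-108, g_vv(0)=432.
Local maxima occur where both diagonal entries negative: (-3, -3), (2, -3). Count: 2.

2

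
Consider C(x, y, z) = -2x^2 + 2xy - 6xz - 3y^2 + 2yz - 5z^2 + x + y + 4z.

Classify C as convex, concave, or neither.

C is quadratic, so its Hessian is the constant matrix H = [[-4, 2, -6], [2, -6, 2], [-6, 2, -10]].
Leading principal minors: -4, 20, -16.
Signs alternate −, +, − ⇒ H ≺ 0 ⇒ concave.

concave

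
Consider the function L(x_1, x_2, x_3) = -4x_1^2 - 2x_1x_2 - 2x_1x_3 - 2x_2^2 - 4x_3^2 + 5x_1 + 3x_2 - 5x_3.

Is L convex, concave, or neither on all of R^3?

L is quadratic, so its Hessian is the constant matrix H = [[-8, -2, -2], [-2, -4, 0], [-2, 0, -8]].
Leading principal minors: -8, 28, -208.
Signs alternate −, +, − ⇒ H ≺ 0 ⇒ concave.

concave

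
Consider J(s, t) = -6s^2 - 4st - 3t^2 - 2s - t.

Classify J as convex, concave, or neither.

J is quadratic, so its Hessian is the constant matrix H = [[-12, -4], [-4, -6]].
det(H) = 56, tr(H) = -18.
det(H) > 0 and tr(H) < 0, so H is negative definite everywhere: concave.

concave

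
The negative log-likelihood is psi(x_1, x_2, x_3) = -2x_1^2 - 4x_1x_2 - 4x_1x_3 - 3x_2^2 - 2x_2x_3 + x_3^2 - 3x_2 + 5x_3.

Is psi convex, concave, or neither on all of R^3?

psi is quadratic, so its Hessian is the constant matrix H = [[-4, -4, -4], [-4, -6, -2], [-4, -2, 2]].
Leading principal minors: -4, 8, 64.
Neither pattern holds ⇒ H is indefinite ⇒ neither convex nor concave.

neither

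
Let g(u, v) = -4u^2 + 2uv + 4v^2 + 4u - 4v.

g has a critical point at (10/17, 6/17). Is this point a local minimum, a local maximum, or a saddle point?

saddle point

The Hessian of g is constant: H = [[-8, 2], [2, 8]].
det(H) = (-8)·8 − 2² = -68.
Since det(H) < 0, H is indefinite and the critical point is a saddle point.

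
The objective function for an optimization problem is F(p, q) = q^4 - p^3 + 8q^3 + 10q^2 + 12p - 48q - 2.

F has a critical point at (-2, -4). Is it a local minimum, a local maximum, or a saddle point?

local minimum

The mixed partial ∂²F/∂p∂q is 0, so the Hessian at any point is diag(F_pp, F_qq) = diag(-6p, 4(3q^2 + 12q + 5)).
At (-2, -4): H = diag(12, 20).
Both eigenvalues are positive, so H is positive definite: a local minimum.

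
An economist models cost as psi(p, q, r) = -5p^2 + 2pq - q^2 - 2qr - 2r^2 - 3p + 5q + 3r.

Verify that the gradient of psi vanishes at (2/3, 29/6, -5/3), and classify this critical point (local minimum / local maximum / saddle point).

∇psi = (-10p + 2q - 3, 2p - 2q - 2r + 5, -2q - 4r + 3); substituting (2/3, 29/6, -5/3) gives ∇psi = (0, 0, 0), so (2/3, 29/6, -5/3) is indeed a critical point.
The Hessian is constant: H = [[-10, 2, 0], [2, -2, -2], [0, -2, -4]].
Leading principal minors: Δ₁ = -10, Δ₂ = 16, Δ₃ = -24.
The minors alternate sign starting negative (−, +, −), so H is negative definite: a local maximum.

local maximum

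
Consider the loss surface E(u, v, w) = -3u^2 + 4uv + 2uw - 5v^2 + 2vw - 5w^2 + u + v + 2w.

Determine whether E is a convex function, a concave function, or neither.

concave

E is quadratic, so its Hessian is the constant matrix H = [[-6, 4, 2], [4, -10, 2], [2, 2, -10]].
Leading principal minors: -6, 44, -344.
Signs alternate −, +, − ⇒ H ≺ 0 ⇒ concave.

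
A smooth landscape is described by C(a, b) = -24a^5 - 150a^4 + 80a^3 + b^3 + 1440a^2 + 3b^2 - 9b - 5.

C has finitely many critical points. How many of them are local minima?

2

C separates as a function of a plus a function of b, so ∇C=0 decouples.
∂C/∂a = -120a(a - 2)(a + 3)(a + 4) = 0 at a ∈ {-4, -3, 0, 2}; ∂C/∂b = 3(b - 1)(b + 3) = 0 at b ∈ {-3, 1}.
The Hessian is diagonal: diag(C_aa, C_bb). Second derivatives: C_aa(-4)=2880, C_aa(-3)=-1800, C_aa(0)=2880, C_aa(2)=-7200; C_bb(-3)=-12, C_bb(1)=12.
Local minima occur where both diagonal entries positive: (-4, 1), (0, 1). Count: 2.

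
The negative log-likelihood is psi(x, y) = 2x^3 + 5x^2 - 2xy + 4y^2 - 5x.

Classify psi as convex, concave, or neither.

The term 2x^3 is cubic, so the Hessian is not constant.
∂²psi/∂x² = 12x + 10, which takes both signs as x varies (negative for sufficiently negative x). A diagonal entry of the Hessian changing sign means the Hessian is neither positive- nor negative-semidefinite on all of R^2.

neither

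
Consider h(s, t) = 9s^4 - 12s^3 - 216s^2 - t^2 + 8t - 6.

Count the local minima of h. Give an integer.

0

h separates as a function of s plus a function of t, so ∇h=0 decouples.
∂h/∂s = 36s(s - 4)(s + 3) = 0 at s ∈ {-3, 0, 4}; ∂h/∂t = -2(t - 4) = 0 at t ∈ {4}.
The Hessian is diagonal: diag(h_ss, h_tt). Second derivatives: h_ss(-3)=756, h_ss(0)=-432, h_ss(4)=1008; h_tt(4)=-2.
Local minima occur where both diagonal entries positive: none. Count: 0.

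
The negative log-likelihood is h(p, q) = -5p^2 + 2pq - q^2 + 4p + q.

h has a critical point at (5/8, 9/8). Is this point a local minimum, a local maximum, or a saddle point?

local maximum

The Hessian of h is constant: H = [[-10, 2], [2, -2]].
det(H) = (-10)·(-2) − 2² = 16.
det(H) > 0 and tr(H) = -12 < 0, so H is negative definite and the point is a local maximum.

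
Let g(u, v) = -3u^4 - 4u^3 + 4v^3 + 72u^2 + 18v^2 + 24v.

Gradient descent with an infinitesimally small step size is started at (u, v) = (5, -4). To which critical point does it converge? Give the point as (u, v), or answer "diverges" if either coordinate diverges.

diverges

g is separable, so gradient descent decouples: u follows -∂g/∂u, v follows -∂g/∂v.
∂g/∂u = -12u(u - 3)(u + 4); at u=5 this is -1080, so u increases.
∂g/∂v = 12(v + 1)(v + 2); at v=-4 this is 72, so v decreases.
The u-coordinate has no critical point in that direction and runs off to infinity.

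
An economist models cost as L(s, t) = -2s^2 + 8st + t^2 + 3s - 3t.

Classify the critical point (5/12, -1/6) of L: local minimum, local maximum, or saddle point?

The Hessian of L is constant: H = [[-4, 8], [8, 2]].
det(H) = (-4)·2 − 8² = -72.
Since det(H) < 0, H is indefinite and the critical point is a saddle point.

saddle point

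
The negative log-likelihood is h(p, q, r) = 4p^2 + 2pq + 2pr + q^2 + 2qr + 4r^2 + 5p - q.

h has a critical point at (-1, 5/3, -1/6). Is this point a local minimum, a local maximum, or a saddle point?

The Hessian is constant: H = [[8, 2, 2], [2, 2, 2], [2, 2, 8]].
Leading principal minors: Δ₁ = 8, Δ₂ = 12, Δ₃ = 72.
All leading minors are positive, so H is positive definite: a local minimum.

local minimum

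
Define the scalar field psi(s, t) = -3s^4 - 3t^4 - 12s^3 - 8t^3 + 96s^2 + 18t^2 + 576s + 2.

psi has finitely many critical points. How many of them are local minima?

1

psi separates as a function of s plus a function of t, so ∇psi=0 decouples.
∂psi/∂s = -12(s - 4)(s + 3)(s + 4) = 0 at s ∈ {-4, -3, 4}; ∂psi/∂t = -12t(t - 1)(t + 3) = 0 at t ∈ {-3, 0, 1}.
The Hessian is diagonal: diag(psi_ss, psi_tt). Second derivatives: psi_ss(-4)=-96, psi_ss(-3)=84, psi_ss(4)=-672; psi_tt(-3)=-144, psi_tt(0)=36, psi_tt(1)=-48.
Local minima occur where both diagonal entries positive: (-3, 0). Count: 1.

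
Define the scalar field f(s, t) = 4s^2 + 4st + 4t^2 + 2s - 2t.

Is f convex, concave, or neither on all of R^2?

f is quadratic, so its Hessian is the constant matrix H = [[8, 4], [4, 8]].
det(H) = 48, tr(H) = 16.
det(H) > 0 and tr(H) > 0, so H is positive definite everywhere: convex.

convex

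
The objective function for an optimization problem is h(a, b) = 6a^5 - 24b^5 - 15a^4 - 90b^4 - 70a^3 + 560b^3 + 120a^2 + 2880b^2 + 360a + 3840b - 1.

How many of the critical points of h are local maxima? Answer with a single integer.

4

h separates as a function of a plus a function of b, so ∇h=0 decouples.
∂h/∂a = 30(a - 3)(a - 2)(a + 1)(a + 2) = 0 at a ∈ {-2, -1, 2, 3}; ∂h/∂b = -120(b - 4)(b + 1)(b + 2)(b + 4) = 0 at b ∈ {-4, -2, -1, 4}.
The Hessian is diagonal: diag(h_aa, h_bb). Second derivatives: h_aa(-2)=-600, h_aa(-1)=360, h_aa(2)=-360, h_aa(3)=600; h_bb(-4)=5760, h_bb(-2)=-1440, h_bb(-1)=1800, h_bb(4)=-28800.
Local maxima occur where both diagonal entries negative: (-2, -2), (-2, 4), (2, -2), (2, 4). Count: 4.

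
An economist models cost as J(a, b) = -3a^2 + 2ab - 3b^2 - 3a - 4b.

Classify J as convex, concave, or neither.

J is quadratic, so its Hessian is the constant matrix H = [[-6, 2], [2, -6]].
det(H) = 32, tr(H) = -12.
det(H) > 0 and tr(H) < 0, so H is negative definite everywhere: concave.

concave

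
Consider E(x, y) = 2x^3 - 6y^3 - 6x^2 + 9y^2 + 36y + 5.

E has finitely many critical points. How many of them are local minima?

E separates as a function of x plus a function of y, so ∇E=0 decouples.
∂E/∂x = 6x(x - 2) = 0 at x ∈ {0, 2}; ∂E/∂y = -18(y - 2)(y + 1) = 0 at y ∈ {-1, 2}.
The Hessian is diagonal: diag(E_xx, E_yy). Second derivatives: E_xx(0)=-12, E_xx(2)=12; E_yy(-1)=54, E_yy(2)=-54.
Local minima occur where both diagonal entries positive: (2, -1). Count: 1.

1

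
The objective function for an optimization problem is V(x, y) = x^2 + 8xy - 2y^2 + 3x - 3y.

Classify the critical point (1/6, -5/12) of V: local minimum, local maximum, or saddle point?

The Hessian of V is constant: H = [[2, 8], [8, -4]].
det(H) = 2·(-4) − 8² = -72.
Since det(H) < 0, H is indefinite and the critical point is a saddle point.

saddle point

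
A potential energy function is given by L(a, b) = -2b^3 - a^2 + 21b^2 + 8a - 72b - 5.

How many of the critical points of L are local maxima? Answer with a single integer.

1

L separates as a function of a plus a function of b, so ∇L=0 decouples.
∂L/∂a = -2(a - 4) = 0 at a ∈ {4}; ∂L/∂b = -6(b - 4)(b - 3) = 0 at b ∈ {3, 4}.
The Hessian is diagonal: diag(L_aa, L_bb). Second derivatives: L_aa(4)=-2; L_bb(3)=6, L_bb(4)=-6.
Local maxima occur where both diagonal entries negative: (4, 4). Count: 1.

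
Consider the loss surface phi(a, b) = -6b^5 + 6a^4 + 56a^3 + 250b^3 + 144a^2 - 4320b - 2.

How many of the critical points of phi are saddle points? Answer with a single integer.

phi separates as a function of a plus a function of b, so ∇phi=0 decouples.
∂phi/∂a = 24a(a + 3)(a + 4) = 0 at a ∈ {-4, -3, 0}; ∂phi/∂b = -30(b - 4)(b - 3)(b + 3)(b + 4) = 0 at b ∈ {-4, -3, 3, 4}.
The Hessian is diagonal: diag(phi_aa, phi_bb). Second derivatives: phi_aa(-4)=96, phi_aa(-3)=-72, phi_aa(0)=288; phi_bb(-4)=1680, phi_bb(-3)=-1260, phi_bb(3)=1260, phi_bb(4)=-1680.
Saddle points occur where the two diagonal entries have opposite signs: (-4, -3), (-4, 4), (-3, -4), (-3, 3), (0, -3), (0, 4). Count: 6.

6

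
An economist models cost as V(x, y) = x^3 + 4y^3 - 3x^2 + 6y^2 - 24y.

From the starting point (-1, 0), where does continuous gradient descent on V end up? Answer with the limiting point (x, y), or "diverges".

diverges

V is separable, so gradient descent decouples: x follows -∂V/∂x, y follows -∂V/∂y.
∂V/∂x = 3x(x - 2); at x=-1 this is 9, so x decreases.
∂V/∂y = 12(y - 1)(y + 2); at y=0 this is -24, so y increases.
The x-coordinate has no critical point in that direction and runs off to infinity.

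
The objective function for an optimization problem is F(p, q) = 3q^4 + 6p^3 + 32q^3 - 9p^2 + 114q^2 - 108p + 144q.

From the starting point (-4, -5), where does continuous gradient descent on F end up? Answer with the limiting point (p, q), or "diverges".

diverges

F is separable, so gradient descent decouples: p follows -∂F/∂p, q follows -∂F/∂q.
∂F/∂p = 18(p - 3)(p + 2); at p=-4 this is 252, so p decreases.
∂F/∂q = 12(q + 1)(q + 3)(q + 4); at q=-5 this is -96, so q increases.
The p-coordinate has no critical point in that direction and runs off to infinity.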